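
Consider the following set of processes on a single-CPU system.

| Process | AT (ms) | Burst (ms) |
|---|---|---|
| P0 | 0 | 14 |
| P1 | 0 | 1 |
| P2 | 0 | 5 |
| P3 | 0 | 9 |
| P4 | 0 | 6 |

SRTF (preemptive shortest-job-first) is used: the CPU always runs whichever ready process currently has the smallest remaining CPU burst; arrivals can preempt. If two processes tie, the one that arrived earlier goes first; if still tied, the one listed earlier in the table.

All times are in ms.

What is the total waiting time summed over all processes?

Gantt: | P1 0-1 | P2 1-6 | P4 6-12 | P3 12-21 | P0 21-35 |
Completion: P0=35  P1=1  P2=6  P3=21  P4=12
Turnaround (C−A): P0=35  P1=1  P2=6  P3=21  P4=12
Waiting = turnaround − burst: P0=21, P1=0, P2=1, P3=12, P4=6
Total waiting = 21 + 0 + 1 + 12 + 6 = 40

40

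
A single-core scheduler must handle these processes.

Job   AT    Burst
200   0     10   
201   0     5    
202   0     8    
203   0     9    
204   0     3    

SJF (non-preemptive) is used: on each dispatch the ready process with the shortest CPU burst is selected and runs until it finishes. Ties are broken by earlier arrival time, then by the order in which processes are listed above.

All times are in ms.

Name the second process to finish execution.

Gantt: | 204 0-3 | 201 3-8 | 202 8-16 | 203 16-25 | 200 25-35 |
Completion: 200=35  201=8  202=16  203=25  204=3
Turnaround (C−A): 200=35  201=8  202=16  203=25  204=3
Finish order: 204 → 201 → 202 → 203 → 200

201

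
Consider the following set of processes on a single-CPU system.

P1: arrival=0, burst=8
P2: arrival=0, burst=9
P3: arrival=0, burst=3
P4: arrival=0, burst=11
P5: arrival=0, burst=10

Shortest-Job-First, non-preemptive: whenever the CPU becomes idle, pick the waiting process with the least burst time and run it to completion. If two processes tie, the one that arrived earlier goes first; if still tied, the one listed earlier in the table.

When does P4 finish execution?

41

Schedule: | P3 0-3 | P1 3-11 | P2 11-20 | P5 20-30 | P4 30-41 |
Completion: P1=11  P2=20  P3=3  P4=41  P5=30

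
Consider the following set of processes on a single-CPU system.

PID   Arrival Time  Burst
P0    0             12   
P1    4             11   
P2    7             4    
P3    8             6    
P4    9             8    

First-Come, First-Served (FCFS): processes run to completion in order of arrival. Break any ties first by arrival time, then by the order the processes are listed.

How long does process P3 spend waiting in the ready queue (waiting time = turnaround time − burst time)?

Timeline: | P0 0-12 | P1 12-23 | P2 23-27 | P3 27-33 | P4 33-41 |
Completion: P0=12  P1=23  P2=27  P3=33  P4=41
Waiting(P3) = turnaround − burst = 25 − 6 = 19

19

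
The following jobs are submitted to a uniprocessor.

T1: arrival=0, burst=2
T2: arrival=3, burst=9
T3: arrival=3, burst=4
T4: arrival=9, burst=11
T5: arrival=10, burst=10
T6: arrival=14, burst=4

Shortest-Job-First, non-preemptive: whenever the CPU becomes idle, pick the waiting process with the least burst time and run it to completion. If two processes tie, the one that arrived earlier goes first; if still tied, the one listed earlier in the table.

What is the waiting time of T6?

Timeline: | T1 0-2 | idle 2-3 | T3 3-7 | T2 7-16 | T6 16-20 | T5 20-30 | T4 30-41 |
Completion: T1=2  T2=16  T3=7  T4=41  T5=30  T6=20
Waiting(T6) = turnaround − burst = 6 − 4 = 2

2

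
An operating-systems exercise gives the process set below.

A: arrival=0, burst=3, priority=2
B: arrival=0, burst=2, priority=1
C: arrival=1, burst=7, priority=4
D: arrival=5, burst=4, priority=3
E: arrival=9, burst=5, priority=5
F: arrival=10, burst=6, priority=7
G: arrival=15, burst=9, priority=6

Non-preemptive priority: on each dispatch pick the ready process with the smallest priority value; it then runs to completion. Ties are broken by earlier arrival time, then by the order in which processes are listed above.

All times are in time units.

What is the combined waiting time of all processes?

Schedule: | B 0-2 | A 2-5 | D 5-9 | C 9-16 | E 16-21 | G 21-30 | F 30-36 |
Completion: A=5  B=2  C=16  D=9  E=21  F=36  G=30
Waiting = turnaround − burst: A=2, B=0, C=8, D=0, E=7, F=20, G=6
Total waiting = 2 + 0 + 8 + 0 + 7 + 20 + 6 = 43

43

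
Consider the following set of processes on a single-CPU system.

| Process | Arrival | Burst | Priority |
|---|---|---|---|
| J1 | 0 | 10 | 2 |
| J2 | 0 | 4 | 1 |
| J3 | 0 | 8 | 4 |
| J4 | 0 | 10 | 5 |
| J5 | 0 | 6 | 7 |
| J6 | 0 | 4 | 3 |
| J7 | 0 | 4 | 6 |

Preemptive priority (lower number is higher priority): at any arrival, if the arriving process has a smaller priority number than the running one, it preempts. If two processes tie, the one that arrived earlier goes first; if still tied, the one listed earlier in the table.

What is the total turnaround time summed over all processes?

184

Gantt: | J2 0-4 | J1 4-14 | J6 14-18 | J3 18-26 | J4 26-36 | J7 36-40 | J5 40-46 |
Completion: J1=14  J2=4  J3=26  J4=36  J5=46  J6=18  J7=40
Turnaround (C−A): J1=14  J2=4  J3=26  J4=36  J5=46  J6=18  J7=40
Turnaround = completion − arrival: J1=14, J2=4, J3=26, J4=36, J5=46, J6=18, J7=40
Total turnaround = 14 + 4 + 26 + 36 + 46 + 18 + 40 = 184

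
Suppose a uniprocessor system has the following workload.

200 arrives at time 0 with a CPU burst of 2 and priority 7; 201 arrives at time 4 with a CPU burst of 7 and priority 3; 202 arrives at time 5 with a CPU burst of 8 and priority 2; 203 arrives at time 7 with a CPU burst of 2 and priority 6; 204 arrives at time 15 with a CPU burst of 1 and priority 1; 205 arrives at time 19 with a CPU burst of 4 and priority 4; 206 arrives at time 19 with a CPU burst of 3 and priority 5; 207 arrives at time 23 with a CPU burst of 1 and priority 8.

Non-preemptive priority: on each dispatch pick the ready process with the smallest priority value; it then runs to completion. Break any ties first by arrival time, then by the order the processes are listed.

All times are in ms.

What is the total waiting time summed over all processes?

42

Timeline: | 200 0-2 | idle 2-4 | 201 4-11 | 202 11-19 | 204 19-20 | 205 20-24 | 206 24-27 | 203 27-29 | 207 29-30 |
Completion: 200=2  201=11  202=19  203=29  204=20  205=24  206=27  207=30
Turnaround (C−A): 200=2  201=7  202=14  203=22  204=5  205=5  206=8  207=7
Waiting = turnaround − burst: 200=0, 201=0, 202=6, 203=20, 204=4, 205=1, 206=5, 207=6
Total waiting = 0 + 0 + 6 + 20 + 4 + 1 + 5 + 6 = 42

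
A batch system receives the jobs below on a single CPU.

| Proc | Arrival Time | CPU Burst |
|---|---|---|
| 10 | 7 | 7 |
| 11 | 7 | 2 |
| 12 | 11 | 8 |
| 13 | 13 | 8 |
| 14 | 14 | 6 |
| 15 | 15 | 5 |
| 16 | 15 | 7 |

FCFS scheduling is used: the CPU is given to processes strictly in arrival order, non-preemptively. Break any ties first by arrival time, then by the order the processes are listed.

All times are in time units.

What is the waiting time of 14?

18

Timeline: | idle 0-7 | 10 7-14 | 11 14-16 | 12 16-24 | 13 24-32 | 14 32-38 | 15 38-43 | 16 43-50 |
Completion: 10=14  11=16  12=24  13=32  14=38  15=43  16=50
Waiting(14) = turnaround − burst = 24 − 6 = 18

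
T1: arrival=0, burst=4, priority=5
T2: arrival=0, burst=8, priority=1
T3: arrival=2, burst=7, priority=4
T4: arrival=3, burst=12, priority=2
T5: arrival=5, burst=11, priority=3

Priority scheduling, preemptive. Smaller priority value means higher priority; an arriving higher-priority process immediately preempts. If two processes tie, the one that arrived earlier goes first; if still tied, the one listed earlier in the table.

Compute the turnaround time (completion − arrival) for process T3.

Gantt: | T2 0-8 | T4 8-20 | T5 20-31 | T3 31-38 | T1 38-42 |
Completion: T1=42  T2=8  T3=38  T4=20  T5=31
Turnaround (C−A): T1=42  T2=8  T3=36  T4=17  T5=26
Turnaround(T3) = completion − arrival = 38 − 2 = 36

36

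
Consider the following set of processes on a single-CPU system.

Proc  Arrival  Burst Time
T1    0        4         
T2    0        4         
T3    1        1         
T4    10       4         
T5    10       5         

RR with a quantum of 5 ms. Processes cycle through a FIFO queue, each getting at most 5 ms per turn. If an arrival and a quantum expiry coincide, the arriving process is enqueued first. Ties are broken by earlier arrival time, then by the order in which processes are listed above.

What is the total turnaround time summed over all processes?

33

Schedule: | T1 0-4 | T2 4-8 | T3 8-9 | idle 9-10 | T4 10-14 | T5 14-19 |
Completion: T1=4  T2=8  T3=9  T4=14  T5=19
Turnaround (C−A): T1=4  T2=8  T3=8  T4=4  T5=9
Turnaround = completion − arrival: T1=4, T2=8, T3=8, T4=4, T5=9
Total turnaround = 4 + 8 + 8 + 4 + 9 = 33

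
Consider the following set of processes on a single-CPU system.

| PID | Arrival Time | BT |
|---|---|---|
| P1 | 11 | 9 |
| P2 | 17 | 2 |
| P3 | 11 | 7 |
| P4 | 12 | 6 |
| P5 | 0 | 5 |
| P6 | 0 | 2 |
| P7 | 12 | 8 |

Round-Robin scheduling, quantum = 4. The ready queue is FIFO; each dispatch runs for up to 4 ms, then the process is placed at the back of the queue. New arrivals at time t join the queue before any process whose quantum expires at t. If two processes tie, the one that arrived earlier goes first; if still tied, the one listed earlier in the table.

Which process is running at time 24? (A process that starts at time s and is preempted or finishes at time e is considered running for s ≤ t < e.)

Gantt: | P5 0-4 | P6 4-6 | P5 6-7 | idle 7-11 | P1 11-15 | P3 15-19 | P4 19-23 | P7 23-27 | P1 27-31 | P2 31-33 | P3 33-36 | P4 36-38 | P7 38-42 | P1 42-43 |
Completion: P1=43  P2=33  P3=36  P4=38  P5=7  P6=6  P7=42
Turnaround (C−A): P1=32  P2=16  P3=25  P4=26  P5=7  P6=6  P7=30

P7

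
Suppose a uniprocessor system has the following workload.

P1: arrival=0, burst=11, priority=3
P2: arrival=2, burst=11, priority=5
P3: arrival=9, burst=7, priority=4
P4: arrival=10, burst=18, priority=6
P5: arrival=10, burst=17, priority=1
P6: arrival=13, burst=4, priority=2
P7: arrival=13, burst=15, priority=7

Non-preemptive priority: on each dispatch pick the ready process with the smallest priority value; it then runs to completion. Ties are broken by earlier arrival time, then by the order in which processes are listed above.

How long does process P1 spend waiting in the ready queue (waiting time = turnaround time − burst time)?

Schedule: | P1 0-11 | P5 11-28 | P6 28-32 | P3 32-39 | P2 39-50 | P4 50-68 | P7 68-83 |
Completion: P1=11  P2=50  P3=39  P4=68  P5=28  P6=32  P7=83
Turnaround (C−A): P1=11  P2=48  P3=30  P4=58  P5=18  P6=19  P7=70
Waiting(P1) = turnaround − burst = 11 − 11 = 0

0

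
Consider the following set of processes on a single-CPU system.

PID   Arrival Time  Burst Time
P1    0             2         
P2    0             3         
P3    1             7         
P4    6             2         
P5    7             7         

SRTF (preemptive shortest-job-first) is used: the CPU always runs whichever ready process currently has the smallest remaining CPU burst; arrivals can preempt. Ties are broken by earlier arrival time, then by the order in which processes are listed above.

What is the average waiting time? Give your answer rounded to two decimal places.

Schedule: | P1 0-2 | P2 2-5 | P3 5-6 | P4 6-8 | P3 8-14 | P5 14-21 |
Completion: P1=2  P2=5  P3=14  P4=8  P5=21
Waiting times: P1=0, P2=2, P3=6, P4=0, P5=7
Average waiting = (0+2+6+0+7) / 5 = 15/5 = 3.00

3.00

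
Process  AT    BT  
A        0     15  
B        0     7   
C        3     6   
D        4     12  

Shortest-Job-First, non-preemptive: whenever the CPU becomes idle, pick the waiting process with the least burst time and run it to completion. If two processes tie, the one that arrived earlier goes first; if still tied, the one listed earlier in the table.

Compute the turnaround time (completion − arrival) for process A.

40

Timeline: | B 0-7 | C 7-13 | D 13-25 | A 25-40 |
Completion: A=40  B=7  C=13  D=25
Turnaround(A) = completion − arrival = 40 − 0 = 40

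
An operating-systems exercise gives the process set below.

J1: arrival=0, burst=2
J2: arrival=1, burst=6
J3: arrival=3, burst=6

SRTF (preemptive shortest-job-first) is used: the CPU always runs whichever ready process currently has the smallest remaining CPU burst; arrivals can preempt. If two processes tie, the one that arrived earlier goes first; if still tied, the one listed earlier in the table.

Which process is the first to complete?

J1

Schedule: | J1 0-2 | J2 2-8 | J3 8-14 |
Completion: J1=2  J2=8  J3=14
Finish order: J1 → J2 → J3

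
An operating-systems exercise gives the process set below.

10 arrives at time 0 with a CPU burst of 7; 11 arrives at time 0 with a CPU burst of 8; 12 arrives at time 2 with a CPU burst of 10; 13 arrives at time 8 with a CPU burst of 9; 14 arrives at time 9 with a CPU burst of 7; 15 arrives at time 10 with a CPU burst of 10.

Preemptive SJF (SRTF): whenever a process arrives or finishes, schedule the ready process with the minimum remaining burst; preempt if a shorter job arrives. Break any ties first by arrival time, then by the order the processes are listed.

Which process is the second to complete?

Schedule: | 10 0-7 | 11 7-15 | 14 15-22 | 13 22-31 | 12 31-41 | 15 41-51 |
Completion: 10=7  11=15  12=41  13=31  14=22  15=51
Finish order: 10 → 11 → 14 → 13 → 12 → 15

11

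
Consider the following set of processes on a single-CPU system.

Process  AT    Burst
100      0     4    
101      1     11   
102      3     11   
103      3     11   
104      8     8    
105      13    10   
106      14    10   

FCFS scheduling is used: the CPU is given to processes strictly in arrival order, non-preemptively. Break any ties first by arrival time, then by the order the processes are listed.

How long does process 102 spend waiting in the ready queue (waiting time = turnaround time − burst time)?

Schedule: | 100 0-4 | 101 4-15 | 102 15-26 | 103 26-37 | 104 37-45 | 105 45-55 | 106 55-65 |
Completion: 100=4  101=15  102=26  103=37  104=45  105=55  106=65
Turnaround (C−A): 100=4  101=14  102=23  103=34  104=37  105=42  106=51
Waiting(102) = turnaround − burst = 23 − 11 = 12

12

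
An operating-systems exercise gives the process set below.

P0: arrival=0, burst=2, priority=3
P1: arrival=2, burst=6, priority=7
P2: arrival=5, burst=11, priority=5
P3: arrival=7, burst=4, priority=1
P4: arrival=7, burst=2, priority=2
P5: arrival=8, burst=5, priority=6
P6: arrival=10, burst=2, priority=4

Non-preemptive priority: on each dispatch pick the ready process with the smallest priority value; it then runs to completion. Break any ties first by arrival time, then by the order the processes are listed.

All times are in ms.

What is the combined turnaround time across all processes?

Schedule: | P0 0-2 | P1 2-8 | P3 8-12 | P4 12-14 | P6 14-16 | P2 16-27 | P5 27-32 |
Completion: P0=2  P1=8  P2=27  P3=12  P4=14  P5=32  P6=16
Turnaround (C−A): P0=2  P1=6  P2=22  P3=5  P4=7  P5=24  P6=6
Turnaround = completion − arrival: P0=2, P1=6, P2=22, P3=5, P4=7, P5=24, P6=6
Total turnaround = 2 + 6 + 22 + 5 + 7 + 24 + 6 = 72

72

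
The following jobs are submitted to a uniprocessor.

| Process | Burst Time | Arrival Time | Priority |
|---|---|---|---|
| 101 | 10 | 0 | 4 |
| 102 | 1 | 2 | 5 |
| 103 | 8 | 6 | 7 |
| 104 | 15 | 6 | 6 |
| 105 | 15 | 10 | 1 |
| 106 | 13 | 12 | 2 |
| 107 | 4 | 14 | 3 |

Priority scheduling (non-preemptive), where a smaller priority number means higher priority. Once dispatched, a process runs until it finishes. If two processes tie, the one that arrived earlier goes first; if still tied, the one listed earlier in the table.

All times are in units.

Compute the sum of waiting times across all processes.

Schedule: | 101 0-10 | 105 10-25 | 106 25-38 | 107 38-42 | 102 42-43 | 104 43-58 | 103 58-66 |
Completion: 101=10  102=43  103=66  104=58  105=25  106=38  107=42
Turnaround (C−A): 101=10  102=41  103=60  104=52  105=15  106=26  107=28
Waiting = turnaround − burst: 101=0, 102=40, 103=52, 104=37, 105=0, 106=13, 107=24
Total waiting = 0 + 40 + 52 + 37 + 0 + 13 + 24 = 166

166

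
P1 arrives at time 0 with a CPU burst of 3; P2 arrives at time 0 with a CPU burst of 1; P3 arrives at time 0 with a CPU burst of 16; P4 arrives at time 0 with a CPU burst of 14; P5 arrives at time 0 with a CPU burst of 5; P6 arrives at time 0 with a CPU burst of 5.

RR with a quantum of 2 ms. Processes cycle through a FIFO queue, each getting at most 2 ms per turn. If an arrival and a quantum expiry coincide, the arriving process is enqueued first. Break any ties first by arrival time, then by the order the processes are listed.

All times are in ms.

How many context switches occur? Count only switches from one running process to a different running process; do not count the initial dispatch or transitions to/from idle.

Gantt: | P1 0-2 | P2 2-3 | P3 3-5 | P4 5-7 | P5 7-9 | P6 9-11 | P1 11-12 | P3 12-14 | P4 14-16 | P5 16-18 | P6 18-20 | P3 20-22 | P4 22-24 | P5 24-25 | P6 25-26 | P3 26-28 | P4 28-30 | P3 30-32 | P4 32-34 | P3 34-36 | P4 36-38 | P3 38-40 | P4 40-42 | P3 42-44 |
Completion: P1=12  P2=3  P3=44  P4=42  P5=25  P6=26
Turnaround (C−A): P1=12  P2=3  P3=44  P4=42  P5=25  P6=26

23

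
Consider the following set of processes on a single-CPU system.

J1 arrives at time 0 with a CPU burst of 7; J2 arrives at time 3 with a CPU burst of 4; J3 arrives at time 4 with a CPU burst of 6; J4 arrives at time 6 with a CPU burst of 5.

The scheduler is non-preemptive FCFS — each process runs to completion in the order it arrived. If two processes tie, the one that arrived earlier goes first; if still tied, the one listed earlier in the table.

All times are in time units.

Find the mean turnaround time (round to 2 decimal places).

Gantt: | J1 0-7 | J2 7-11 | J3 11-17 | J4 17-22 |
Completion: J1=7  J2=11  J3=17  J4=22
Turnaround times: J1=7, J2=8, J3=13, J4=16
Average turnaround = (7+8+13+16) / 4 = 44/4 = 11.00

11.00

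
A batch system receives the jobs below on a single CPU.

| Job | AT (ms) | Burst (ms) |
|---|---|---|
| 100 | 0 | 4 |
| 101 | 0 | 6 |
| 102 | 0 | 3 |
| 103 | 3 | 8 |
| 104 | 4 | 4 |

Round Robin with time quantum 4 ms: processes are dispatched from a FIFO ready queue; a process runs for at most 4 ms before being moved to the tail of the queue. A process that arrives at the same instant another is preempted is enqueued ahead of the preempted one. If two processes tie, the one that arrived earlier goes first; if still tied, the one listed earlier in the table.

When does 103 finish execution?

Schedule: | 100 0-4 | 101 4-8 | 102 8-11 | 103 11-15 | 104 15-19 | 101 19-21 | 103 21-25 |
Completion: 100=4  101=21  102=11  103=25  104=19

25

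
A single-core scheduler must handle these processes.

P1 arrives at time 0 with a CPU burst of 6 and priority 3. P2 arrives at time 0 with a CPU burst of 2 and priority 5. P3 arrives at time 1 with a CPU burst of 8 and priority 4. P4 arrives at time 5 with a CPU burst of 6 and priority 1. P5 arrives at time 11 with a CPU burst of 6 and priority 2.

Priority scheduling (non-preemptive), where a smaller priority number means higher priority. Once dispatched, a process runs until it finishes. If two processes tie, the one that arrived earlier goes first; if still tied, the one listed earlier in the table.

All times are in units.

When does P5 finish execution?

18

Timeline: | P1 0-6 | P4 6-12 | P5 12-18 | P3 18-26 | P2 26-28 |
Completion: P1=6  P2=28  P3=26  P4=12  P5=18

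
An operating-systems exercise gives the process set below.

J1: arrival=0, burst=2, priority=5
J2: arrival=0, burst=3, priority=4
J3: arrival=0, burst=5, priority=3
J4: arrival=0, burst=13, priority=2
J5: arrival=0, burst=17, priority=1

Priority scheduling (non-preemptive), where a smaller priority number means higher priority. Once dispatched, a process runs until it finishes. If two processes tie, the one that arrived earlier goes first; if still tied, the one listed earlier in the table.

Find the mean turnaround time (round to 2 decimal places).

32.00

Gantt: | J5 0-17 | J4 17-30 | J3 30-35 | J2 35-38 | J1 38-40 |
Completion: J1=40  J2=38  J3=35  J4=30  J5=17
Turnaround times: J1=40, J2=38, J3=35, J4=30, J5=17
Average turnaround = (40+38+35+30+17) / 5 = 160/5 = 32.00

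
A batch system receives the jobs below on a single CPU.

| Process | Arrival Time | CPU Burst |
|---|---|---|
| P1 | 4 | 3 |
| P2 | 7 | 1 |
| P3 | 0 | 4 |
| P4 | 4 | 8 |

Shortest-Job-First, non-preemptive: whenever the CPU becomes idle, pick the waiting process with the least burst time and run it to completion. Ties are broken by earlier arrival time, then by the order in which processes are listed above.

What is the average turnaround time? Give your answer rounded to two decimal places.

Timeline: | P3 0-4 | P1 4-7 | P2 7-8 | P4 8-16 |
Completion: P1=7  P2=8  P3=4  P4=16
Turnaround times: P1=3, P2=1, P3=4, P4=12
Average turnaround = (3+1+4+12) / 4 = 20/4 = 5.00

5.00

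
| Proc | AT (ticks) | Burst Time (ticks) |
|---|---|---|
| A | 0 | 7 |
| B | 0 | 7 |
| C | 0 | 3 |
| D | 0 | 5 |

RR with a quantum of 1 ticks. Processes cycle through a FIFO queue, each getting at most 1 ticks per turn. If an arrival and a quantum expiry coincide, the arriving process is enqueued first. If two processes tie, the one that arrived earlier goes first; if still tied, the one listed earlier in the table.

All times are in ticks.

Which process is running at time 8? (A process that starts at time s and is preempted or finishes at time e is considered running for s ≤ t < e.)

Schedule: | A 0-1 | B 1-2 | C 2-3 | D 3-4 | A 4-5 | B 5-6 | C 6-7 | D 7-8 | A 8-9 | B 9-10 | C 10-11 | D 11-12 | A 12-13 | B 13-14 | D 14-15 | A 15-16 | B 16-17 | D 17-18 | A 18-19 | B 19-20 | A 20-21 | B 21-22 |
Completion: A=21  B=22  C=11  D=18
Turnaround (C−A): A=21  B=22  C=11  D=18

A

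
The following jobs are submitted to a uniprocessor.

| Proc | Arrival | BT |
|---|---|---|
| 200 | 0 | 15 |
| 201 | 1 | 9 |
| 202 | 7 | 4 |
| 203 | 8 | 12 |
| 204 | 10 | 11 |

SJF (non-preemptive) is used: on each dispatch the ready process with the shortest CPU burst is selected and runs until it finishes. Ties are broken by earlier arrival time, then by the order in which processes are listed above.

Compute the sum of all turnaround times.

126

Schedule: | 200 0-15 | 202 15-19 | 201 19-28 | 204 28-39 | 203 39-51 |
Completion: 200=15  201=28  202=19  203=51  204=39
Turnaround = completion − arrival: 200=15, 201=27, 202=12, 203=43, 204=29
Total turnaround = 15 + 27 + 12 + 43 + 29 = 126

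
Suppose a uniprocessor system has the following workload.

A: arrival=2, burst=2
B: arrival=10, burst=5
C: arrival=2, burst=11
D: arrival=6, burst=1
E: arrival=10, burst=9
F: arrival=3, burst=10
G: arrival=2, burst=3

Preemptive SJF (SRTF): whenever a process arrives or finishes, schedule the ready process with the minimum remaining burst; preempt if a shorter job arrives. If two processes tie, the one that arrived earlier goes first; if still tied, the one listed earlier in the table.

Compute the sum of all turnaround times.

Gantt: | idle 0-2 | A 2-4 | G 4-7 | D 7-8 | F 8-10 | B 10-15 | F 15-23 | E 23-32 | C 32-43 |
Completion: A=4  B=15  C=43  D=8  E=32  F=23  G=7
Turnaround (C−A): A=2  B=5  C=41  D=2  E=22  F=20  G=5
Turnaround = completion − arrival: A=2, B=5, C=41, D=2, E=22, F=20, G=5
Total turnaround = 2 + 5 + 41 + 2 + 22 + 20 + 5 = 97

97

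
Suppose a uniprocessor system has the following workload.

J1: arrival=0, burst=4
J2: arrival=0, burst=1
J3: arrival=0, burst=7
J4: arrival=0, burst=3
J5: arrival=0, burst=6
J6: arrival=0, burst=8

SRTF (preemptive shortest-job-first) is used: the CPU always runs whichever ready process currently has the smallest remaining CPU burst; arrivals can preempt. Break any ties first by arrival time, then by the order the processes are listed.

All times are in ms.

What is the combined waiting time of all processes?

Schedule: | J2 0-1 | J4 1-4 | J1 4-8 | J5 8-14 | J3 14-21 | J6 21-29 |
Completion: J1=8  J2=1  J3=21  J4=4  J5=14  J6=29
Waiting = turnaround − burst: J1=4, J2=0, J3=14, J4=1, J5=8, J6=21
Total waiting = 4 + 0 + 14 + 1 + 8 + 21 = 48

48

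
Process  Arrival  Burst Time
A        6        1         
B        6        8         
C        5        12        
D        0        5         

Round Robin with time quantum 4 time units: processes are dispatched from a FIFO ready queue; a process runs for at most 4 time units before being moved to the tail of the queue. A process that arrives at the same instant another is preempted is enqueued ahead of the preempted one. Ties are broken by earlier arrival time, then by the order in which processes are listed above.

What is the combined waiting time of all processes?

20

Gantt: | D 0-5 | C 5-9 | A 9-10 | B 10-14 | C 14-18 | B 18-22 | C 22-26 |
Completion: A=10  B=22  C=26  D=5
Waiting = turnaround − burst: A=3, B=8, C=9, D=0
Total waiting = 3 + 8 + 9 + 0 = 20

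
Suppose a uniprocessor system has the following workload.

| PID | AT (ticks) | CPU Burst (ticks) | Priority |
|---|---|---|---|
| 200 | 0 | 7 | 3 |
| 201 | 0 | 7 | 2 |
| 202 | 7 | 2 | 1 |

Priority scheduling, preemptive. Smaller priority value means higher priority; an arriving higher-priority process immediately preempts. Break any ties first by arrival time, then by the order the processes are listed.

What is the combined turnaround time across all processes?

Timeline: | 201 0-7 | 202 7-9 | 200 9-16 |
Completion: 200=16  201=7  202=9
Turnaround (C−A): 200=16  201=7  202=2
Turnaround = completion − arrival: 200=16, 201=7, 202=2
Total turnaround = 16 + 7 + 2 = 25

25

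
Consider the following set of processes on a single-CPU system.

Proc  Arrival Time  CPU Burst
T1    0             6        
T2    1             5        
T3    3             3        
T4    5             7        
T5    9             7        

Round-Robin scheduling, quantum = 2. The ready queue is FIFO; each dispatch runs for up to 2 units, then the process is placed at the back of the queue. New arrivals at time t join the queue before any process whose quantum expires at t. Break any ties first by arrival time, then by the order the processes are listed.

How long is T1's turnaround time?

14

Schedule: | T1 0-2 | T2 2-4 | T1 4-6 | T3 6-8 | T2 8-10 | T4 10-12 | T1 12-14 | T3 14-15 | T5 15-17 | T2 17-18 | T4 18-20 | T5 20-22 | T4 22-24 | T5 24-26 | T4 26-27 | T5 27-28 |
Completion: T1=14  T2=18  T3=15  T4=27  T5=28
Turnaround(T1) = completion − arrival = 14 − 0 = 14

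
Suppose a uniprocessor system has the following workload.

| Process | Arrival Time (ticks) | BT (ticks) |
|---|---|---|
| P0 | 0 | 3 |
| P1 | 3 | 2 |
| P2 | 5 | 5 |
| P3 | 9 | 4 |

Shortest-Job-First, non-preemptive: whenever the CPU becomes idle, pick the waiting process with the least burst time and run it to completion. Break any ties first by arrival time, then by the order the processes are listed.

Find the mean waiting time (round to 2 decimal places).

0.25

Gantt: | P0 0-3 | P1 3-5 | P2 5-10 | P3 10-14 |
Completion: P0=3  P1=5  P2=10  P3=14
Turnaround (C−A): P0=3  P1=2  P2=5  P3=5
Waiting times: P0=0, P1=0, P2=0, P3=1
Average waiting = (0+0+0+1) / 4 = 1/4 = 0.25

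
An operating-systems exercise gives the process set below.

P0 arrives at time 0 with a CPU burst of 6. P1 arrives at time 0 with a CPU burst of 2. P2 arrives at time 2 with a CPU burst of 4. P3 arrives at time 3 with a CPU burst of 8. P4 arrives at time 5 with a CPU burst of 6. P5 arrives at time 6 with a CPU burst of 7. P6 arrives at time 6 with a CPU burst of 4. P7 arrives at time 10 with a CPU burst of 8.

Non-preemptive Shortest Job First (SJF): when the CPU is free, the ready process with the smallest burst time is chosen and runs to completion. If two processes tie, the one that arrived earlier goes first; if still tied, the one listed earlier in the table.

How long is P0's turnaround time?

Gantt: | P1 0-2 | P2 2-6 | P6 6-10 | P0 10-16 | P4 16-22 | P5 22-29 | P3 29-37 | P7 37-45 |
Completion: P0=16  P1=2  P2=6  P3=37  P4=22  P5=29  P6=10  P7=45
Turnaround (C−A): P0=16  P1=2  P2=4  P3=34  P4=17  P5=23  P6=4  P7=35
Turnaround(P0) = completion − arrival = 16 − 0 = 16

16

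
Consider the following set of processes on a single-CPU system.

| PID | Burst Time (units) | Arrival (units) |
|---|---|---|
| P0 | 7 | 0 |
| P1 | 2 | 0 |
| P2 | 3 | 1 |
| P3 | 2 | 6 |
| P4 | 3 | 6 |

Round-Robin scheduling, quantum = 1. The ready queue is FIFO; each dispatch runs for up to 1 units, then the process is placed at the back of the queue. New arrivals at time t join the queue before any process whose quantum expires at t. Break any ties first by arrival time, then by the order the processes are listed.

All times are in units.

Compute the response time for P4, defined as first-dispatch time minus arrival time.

Timeline: | P0 0-1 | P1 1-2 | P2 2-3 | P0 3-4 | P1 4-5 | P2 5-6 | P0 6-7 | P3 7-8 | P4 8-9 | P2 9-10 | P0 10-11 | P3 11-12 | P4 12-13 | P0 13-14 | P4 14-15 | P0 15-17 |
Completion: P0=17  P1=5  P2=10  P3=12  P4=15
Turnaround (C−A): P0=17  P1=5  P2=9  P3=6  P4=9
Response(P4) = first start − arrival = 8 − 6 = 2

2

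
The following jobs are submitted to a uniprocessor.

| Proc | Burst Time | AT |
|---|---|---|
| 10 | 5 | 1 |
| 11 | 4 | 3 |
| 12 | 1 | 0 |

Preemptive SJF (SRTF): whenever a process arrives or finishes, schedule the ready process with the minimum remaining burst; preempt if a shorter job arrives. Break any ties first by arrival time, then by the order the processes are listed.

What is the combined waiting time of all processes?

3

Gantt: | 12 0-1 | 10 1-6 | 11 6-10 |
Completion: 10=6  11=10  12=1
Turnaround (C−A): 10=5  11=7  12=1
Waiting = turnaround − burst: 10=0, 11=3, 12=0
Total waiting = 0 + 3 + 0 = 3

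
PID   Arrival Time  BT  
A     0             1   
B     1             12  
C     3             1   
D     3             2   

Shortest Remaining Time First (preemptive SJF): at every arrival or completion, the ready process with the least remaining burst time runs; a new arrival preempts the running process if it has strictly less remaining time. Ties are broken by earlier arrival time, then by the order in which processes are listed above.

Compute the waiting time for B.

Gantt: | A 0-1 | B 1-3 | C 3-4 | D 4-6 | B 6-16 |
Completion: A=1  B=16  C=4  D=6
Turnaround (C−A): A=1  B=15  C=1  D=3
Waiting(B) = turnaround − burst = 15 − 12 = 3

3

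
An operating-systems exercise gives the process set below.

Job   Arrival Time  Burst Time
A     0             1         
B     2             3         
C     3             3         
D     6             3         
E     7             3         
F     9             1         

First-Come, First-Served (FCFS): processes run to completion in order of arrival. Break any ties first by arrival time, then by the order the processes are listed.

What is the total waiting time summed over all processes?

Timeline: | A 0-1 | idle 1-2 | B 2-5 | C 5-8 | D 8-11 | E 11-14 | F 14-15 |
Completion: A=1  B=5  C=8  D=11  E=14  F=15
Turnaround (C−A): A=1  B=3  C=5  D=5  E=7  F=6
Waiting = turnaround − burst: A=0, B=0, C=2, D=2, E=4, F=5
Total waiting = 0 + 0 + 2 + 2 + 4 + 5 = 13

13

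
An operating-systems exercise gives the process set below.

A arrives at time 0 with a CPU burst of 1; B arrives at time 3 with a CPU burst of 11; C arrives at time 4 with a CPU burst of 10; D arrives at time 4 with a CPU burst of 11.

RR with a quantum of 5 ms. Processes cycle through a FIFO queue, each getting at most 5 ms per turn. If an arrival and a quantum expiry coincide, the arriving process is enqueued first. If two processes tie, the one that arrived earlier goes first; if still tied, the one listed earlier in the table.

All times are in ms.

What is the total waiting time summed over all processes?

54

Timeline: | A 0-1 | idle 1-3 | B 3-8 | C 8-13 | D 13-18 | B 18-23 | C 23-28 | D 28-33 | B 33-34 | D 34-35 |
Completion: A=1  B=34  C=28  D=35
Waiting = turnaround − burst: A=0, B=20, C=14, D=20
Total waiting = 0 + 20 + 14 + 20 = 54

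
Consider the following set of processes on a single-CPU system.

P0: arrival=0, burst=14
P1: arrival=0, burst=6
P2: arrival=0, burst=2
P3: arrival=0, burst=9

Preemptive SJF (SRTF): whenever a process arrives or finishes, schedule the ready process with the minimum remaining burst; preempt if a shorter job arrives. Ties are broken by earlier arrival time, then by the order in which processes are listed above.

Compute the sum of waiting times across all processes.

27

Schedule: | P2 0-2 | P1 2-8 | P3 8-17 | P0 17-31 |
Completion: P0=31  P1=8  P2=2  P3=17
Turnaround (C−A): P0=31  P1=8  P2=2  P3=17
Waiting = turnaround − burst: P0=17, P1=2, P2=0, P3=8
Total waiting = 17 + 2 + 0 + 8 = 27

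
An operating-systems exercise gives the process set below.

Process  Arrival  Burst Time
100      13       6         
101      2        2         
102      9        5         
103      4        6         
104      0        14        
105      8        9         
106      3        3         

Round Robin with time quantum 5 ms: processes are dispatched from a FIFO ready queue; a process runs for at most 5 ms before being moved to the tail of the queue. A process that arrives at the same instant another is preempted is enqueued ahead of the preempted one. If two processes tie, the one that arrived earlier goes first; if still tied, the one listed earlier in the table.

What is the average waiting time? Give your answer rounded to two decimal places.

Schedule: | 104 0-5 | 101 5-7 | 106 7-10 | 103 10-15 | 104 15-20 | 105 20-25 | 102 25-30 | 100 30-35 | 103 35-36 | 104 36-40 | 105 40-44 | 100 44-45 |
Completion: 100=45  101=7  102=30  103=36  104=40  105=44  106=10
Waiting times: 100=26, 101=3, 102=16, 103=26, 104=26, 105=27, 106=4
Average waiting = (26+3+16+26+26+27+4) / 7 = 128/7 = 18.29

18.29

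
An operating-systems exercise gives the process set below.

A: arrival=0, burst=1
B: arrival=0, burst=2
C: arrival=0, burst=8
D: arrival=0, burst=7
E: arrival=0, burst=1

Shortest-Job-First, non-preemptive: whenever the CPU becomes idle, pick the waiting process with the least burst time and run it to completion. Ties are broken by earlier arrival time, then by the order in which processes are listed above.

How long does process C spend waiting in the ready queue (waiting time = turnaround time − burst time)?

Schedule: | A 0-1 | E 1-2 | B 2-4 | D 4-11 | C 11-19 |
Completion: A=1  B=4  C=19  D=11  E=2
Waiting(C) = turnaround − burst = 19 − 8 = 11

11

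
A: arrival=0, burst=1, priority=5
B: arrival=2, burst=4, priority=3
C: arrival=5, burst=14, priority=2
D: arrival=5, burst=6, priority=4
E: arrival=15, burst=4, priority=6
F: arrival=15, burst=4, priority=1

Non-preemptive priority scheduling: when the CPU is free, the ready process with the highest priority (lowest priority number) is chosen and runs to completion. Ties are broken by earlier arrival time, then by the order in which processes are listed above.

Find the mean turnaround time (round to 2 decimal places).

Gantt: | A 0-1 | idle 1-2 | B 2-6 | C 6-20 | F 20-24 | D 24-30 | E 30-34 |
Completion: A=1  B=6  C=20  D=30  E=34  F=24
Turnaround times: A=1, B=4, C=15, D=25, E=19, F=9
Average turnaround = (1+4+15+25+19+9) / 6 = 73/6 = 12.17

12.17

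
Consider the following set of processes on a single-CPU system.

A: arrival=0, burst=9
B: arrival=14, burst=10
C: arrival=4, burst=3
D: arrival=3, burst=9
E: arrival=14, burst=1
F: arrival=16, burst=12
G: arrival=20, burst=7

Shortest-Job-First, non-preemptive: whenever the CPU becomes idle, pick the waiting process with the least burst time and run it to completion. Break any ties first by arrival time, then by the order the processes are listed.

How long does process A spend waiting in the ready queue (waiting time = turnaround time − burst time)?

Schedule: | A 0-9 | C 9-12 | D 12-21 | E 21-22 | G 22-29 | B 29-39 | F 39-51 |
Completion: A=9  B=39  C=12  D=21  E=22  F=51  G=29
Turnaround (C−A): A=9  B=25  C=8  D=18  E=8  F=35  G=9
Waiting(A) = turnaround − burst = 9 − 9 = 0

0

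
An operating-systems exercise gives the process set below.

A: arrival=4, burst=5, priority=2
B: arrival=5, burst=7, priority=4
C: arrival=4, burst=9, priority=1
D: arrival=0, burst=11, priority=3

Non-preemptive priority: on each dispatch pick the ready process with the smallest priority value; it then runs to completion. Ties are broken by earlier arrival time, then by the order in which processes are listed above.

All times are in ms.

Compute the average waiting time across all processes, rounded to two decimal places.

10.75

Schedule: | D 0-11 | C 11-20 | A 20-25 | B 25-32 |
Completion: A=25  B=32  C=20  D=11
Turnaround (C−A): A=21  B=27  C=16  D=11
Waiting times: A=16, B=20, C=7, D=0
Average waiting = (16+20+7+0) / 4 = 43/4 = 10.75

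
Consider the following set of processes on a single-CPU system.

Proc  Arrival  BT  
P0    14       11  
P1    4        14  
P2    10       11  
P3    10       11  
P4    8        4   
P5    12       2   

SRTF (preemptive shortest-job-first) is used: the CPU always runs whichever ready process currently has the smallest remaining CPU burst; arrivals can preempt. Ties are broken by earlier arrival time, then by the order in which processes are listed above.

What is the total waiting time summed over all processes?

77

Timeline: | idle 0-4 | P1 4-8 | P4 8-12 | P5 12-14 | P1 14-24 | P2 24-35 | P3 35-46 | P0 46-57 |
Completion: P0=57  P1=24  P2=35  P3=46  P4=12  P5=14
Turnaround (C−A): P0=43  P1=20  P2=25  P3=36  P4=4  P5=2
Waiting = turnaround − burst: P0=32, P1=6, P2=14, P3=25, P4=0, P5=0
Total waiting = 32 + 6 + 14 + 25 + 0 + 0 = 77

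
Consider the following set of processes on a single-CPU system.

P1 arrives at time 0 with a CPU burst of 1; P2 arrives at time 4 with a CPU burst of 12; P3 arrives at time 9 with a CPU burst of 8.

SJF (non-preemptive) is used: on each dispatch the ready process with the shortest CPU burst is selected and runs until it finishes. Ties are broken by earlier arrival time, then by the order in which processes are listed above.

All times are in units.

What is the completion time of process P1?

1

Timeline: | P1 0-1 | idle 1-4 | P2 4-16 | P3 16-24 |
Completion: P1=1  P2=16  P3=24
Turnaround (C−A): P1=1  P2=12  P3=15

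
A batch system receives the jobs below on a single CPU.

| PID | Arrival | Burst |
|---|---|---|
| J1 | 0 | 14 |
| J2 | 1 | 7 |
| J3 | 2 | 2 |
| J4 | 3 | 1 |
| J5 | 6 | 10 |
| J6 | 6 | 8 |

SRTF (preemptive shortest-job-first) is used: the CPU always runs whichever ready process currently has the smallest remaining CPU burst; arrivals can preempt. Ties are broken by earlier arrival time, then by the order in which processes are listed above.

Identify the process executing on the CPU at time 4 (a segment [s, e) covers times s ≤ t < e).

Schedule: | J1 0-1 | J2 1-2 | J3 2-4 | J4 4-5 | J2 5-11 | J6 11-19 | J5 19-29 | J1 29-42 |
Completion: J1=42  J2=11  J3=4  J4=5  J5=29  J6=19

J4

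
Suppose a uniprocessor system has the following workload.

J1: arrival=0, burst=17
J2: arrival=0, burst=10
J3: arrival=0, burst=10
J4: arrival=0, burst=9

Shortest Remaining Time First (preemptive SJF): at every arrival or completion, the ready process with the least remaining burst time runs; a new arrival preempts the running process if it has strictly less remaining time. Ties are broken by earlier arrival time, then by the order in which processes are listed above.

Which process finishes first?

J4

Schedule: | J4 0-9 | J2 9-19 | J3 19-29 | J1 29-46 |
Completion: J1=46  J2=19  J3=29  J4=9
Turnaround (C−A): J1=46  J2=19  J3=29  J4=9
Finish order: J4 → J2 → J3 → J1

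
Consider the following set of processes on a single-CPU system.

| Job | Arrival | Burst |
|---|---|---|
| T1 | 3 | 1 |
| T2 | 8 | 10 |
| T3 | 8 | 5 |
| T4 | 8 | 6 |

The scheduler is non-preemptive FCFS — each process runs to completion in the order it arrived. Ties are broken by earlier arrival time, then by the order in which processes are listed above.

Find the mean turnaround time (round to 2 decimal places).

11.75

Gantt: | idle 0-3 | T1 3-4 | idle 4-8 | T2 8-18 | T3 18-23 | T4 23-29 |
Completion: T1=4  T2=18  T3=23  T4=29
Turnaround (C−A): T1=1  T2=10  T3=15  T4=21
Turnaround times: T1=1, T2=10, T3=15, T4=21
Average turnaround = (1+10+15+21) / 4 = 47/4 = 11.75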